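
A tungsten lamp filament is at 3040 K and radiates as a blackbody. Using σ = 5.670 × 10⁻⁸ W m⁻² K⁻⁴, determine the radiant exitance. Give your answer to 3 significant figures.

Stefan–Boltzmann: I = σT⁴ = 5.670×10⁻⁸ × (3040)⁴ = 4.84×10⁶ W/m².

I ≈ 4.84×10⁶ W/m²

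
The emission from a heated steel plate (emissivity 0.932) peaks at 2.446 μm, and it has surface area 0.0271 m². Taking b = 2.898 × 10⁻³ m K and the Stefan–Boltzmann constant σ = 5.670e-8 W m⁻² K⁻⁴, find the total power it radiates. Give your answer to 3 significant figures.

Wien's law: T = b/λ_max = 2.898×10⁻³/2.446×10⁻⁶ = 1184.79 K.
Area A = 0.0271 m².
Then P = εσAT⁴ = 0.932×5.670×10⁻⁸×0.0271×(1184.79)⁴ = 2.82×10³ W.

P ≈ 2.82×10³ W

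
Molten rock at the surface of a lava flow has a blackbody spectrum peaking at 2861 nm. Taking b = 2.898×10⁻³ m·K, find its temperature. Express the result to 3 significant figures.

T ≈ 1.01×10³ K

Wien's law gives T = b/λ_max = (2.898×10⁻³ m·K)/(2.861×10⁻⁶ m) = 1.01×10³ K.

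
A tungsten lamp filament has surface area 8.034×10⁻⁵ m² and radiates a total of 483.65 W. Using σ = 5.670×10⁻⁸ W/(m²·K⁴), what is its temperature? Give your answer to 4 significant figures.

T ≈ 3210 K

Area A = 8.034×10⁻⁵ m².
P = σAT⁴ ⇒ T = (P/(σA))^(1/4) = (483.65/(5.670×10⁻⁸×8.034×10⁻⁵))^(1/4) = 3210 K.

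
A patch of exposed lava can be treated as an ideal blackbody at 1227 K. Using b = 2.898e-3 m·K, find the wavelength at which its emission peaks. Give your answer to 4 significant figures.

Wien's displacement law: λ_max = b/T = (2.898×10⁻³ m·K)/(1227 K) = 2.3619×10⁻⁶ m.
That is 2.362 μm, in the infrared range.

λ_max ≈ 2.362 μm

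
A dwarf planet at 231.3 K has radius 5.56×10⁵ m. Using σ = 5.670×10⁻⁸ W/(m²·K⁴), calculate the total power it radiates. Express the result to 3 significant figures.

Surface area A = 4πR² = 4π(5.56×10⁵ m)² = 3.88472×10¹² m².
P = σAT⁴ = 5.670×10⁻⁸ × 3.88472×10¹² × (231.3)⁴ = 6.30×10¹⁴ W.

P ≈ 6.30×10¹⁴ W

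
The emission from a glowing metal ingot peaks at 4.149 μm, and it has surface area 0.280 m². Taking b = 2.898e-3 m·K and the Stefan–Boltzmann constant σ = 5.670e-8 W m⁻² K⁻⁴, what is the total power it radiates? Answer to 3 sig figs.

P ≈ 3.78×10³ W

Wien's law: T = b/λ_max = 2.898×10⁻³/4.149×10⁻⁶ = 698.482 K.
Area A = 0.280 m².
Then P = σAT⁴ = 5.670×10⁻⁸×0.280×(698.482)⁴ = 3.78×10³ W.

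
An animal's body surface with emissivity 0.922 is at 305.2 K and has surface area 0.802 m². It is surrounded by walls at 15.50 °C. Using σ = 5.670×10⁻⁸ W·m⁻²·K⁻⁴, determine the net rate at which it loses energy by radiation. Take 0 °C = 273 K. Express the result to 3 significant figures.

Net loss ≈ 73.3 W

Surroundings: T = 15.50 °C + 273 = 288.50 K.
Area A = 0.802 m².
Net radiated power P_net = εσA(T⁴ − T₀⁴) = 0.922×5.670×10⁻⁸×0.802×(305.2⁴ − 288.50⁴).
T⁴ − T₀⁴ = 8.67637×10⁹ − 6.92761×10⁹ = 1.74876×10⁹ K⁴, so P_net = 73.3 W.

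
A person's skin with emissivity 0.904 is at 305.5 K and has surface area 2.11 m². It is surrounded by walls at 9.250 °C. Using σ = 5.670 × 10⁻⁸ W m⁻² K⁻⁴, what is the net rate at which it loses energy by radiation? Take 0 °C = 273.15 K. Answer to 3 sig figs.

Net loss ≈ 254 W

Surroundings: T = 9.250 °C + 273.15 = 282.400 K.
Area A = 2.11 m².
Net radiated power P_net = εσA(T⁴ − T₀⁴) = 0.904×5.670×10⁻⁸×2.11×(305.5⁴ − 282.400⁴).
T⁴ − T₀⁴ = 8.71054×10⁹ − 6.36002×10⁹ = 2.35052×10⁹ K⁴, so P_net = 254 W.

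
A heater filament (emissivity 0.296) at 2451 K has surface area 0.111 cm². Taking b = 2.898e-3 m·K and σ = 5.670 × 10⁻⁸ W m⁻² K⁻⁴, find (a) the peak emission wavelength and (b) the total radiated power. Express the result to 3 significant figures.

λ_max ≈ 1.18×10³ nm; P ≈ 6.72 W

(a) λ_max = b/T = 2.898×10⁻³/2451 = 1.182×10⁻⁶ m = 1.18×10³ nm.
Area A = 0.111 cm² = 1.11×10⁻⁵ m².
(b) P = εσAT⁴ = 0.296×5.670×10⁻⁸×1.11×10⁻⁵×(2451)⁴ = 6.72 W.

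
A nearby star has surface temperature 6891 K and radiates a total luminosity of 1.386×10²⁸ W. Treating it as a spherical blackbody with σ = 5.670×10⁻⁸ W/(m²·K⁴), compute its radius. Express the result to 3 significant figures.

L = 4πR²σT⁴ ⇒ R = √(L/(4πσT⁴)).
σT⁴ = 1.27853×10⁸ W/m², so R = √(1.386×10²⁸/(4π×1.27853×10⁸)) = 2.94×10⁹ m.

R ≈ 2.94×10⁹ m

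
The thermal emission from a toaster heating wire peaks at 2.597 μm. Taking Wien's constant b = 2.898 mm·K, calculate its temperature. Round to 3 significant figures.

Wien's law gives T = b/λ_max = (2.898×10⁻³ m·K)/(2.597×10⁻⁶ m) = 1.12×10³ K.

T ≈ 1.12×10³ K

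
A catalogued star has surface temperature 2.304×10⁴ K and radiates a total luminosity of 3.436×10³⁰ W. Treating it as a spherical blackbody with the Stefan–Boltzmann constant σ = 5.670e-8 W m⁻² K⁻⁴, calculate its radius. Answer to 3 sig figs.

R ≈ 4.14×10⁹ m

L = 4πR²σT⁴ ⇒ R = √(L/(4πσT⁴)).
σT⁴ = 1.59777×10¹⁰ W/m², so R = √(3.436×10³⁰/(4π×1.59777×10¹⁰)) = 4.14×10⁹ m.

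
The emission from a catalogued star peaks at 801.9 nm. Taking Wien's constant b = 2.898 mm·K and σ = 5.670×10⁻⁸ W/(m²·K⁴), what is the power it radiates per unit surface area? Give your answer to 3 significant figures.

I ≈ 9.67×10⁶ W/m²

Wien's law: T = b/λ_max = 2.898×10⁻³/8.019×10⁻⁷ = 3613.92 K.
Then I = σT⁴ = 5.670×10⁻⁸×(3613.92)⁴ = 9.67×10⁶ W/m².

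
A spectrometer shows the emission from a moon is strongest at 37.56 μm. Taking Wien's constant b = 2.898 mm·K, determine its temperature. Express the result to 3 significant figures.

T ≈ 77.2 K

Wien's law gives T = b/λ_max = (2.898×10⁻³ m·K)/(3.756×10⁻⁵ m) = 77.2 K.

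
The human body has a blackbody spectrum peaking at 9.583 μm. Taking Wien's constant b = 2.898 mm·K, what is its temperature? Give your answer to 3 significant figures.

T ≈ 302 K

Wien's law gives T = b/λ_max = (2.898×10⁻³ m·K)/(9.583×10⁻⁶ m) = 302 K.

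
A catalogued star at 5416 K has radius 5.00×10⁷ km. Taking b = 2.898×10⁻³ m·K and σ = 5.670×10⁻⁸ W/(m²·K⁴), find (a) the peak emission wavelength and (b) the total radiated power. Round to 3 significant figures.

(a) λ_max = b/T = 2.898×10⁻³/5416 = 5.351×10⁻⁷ m = 0.535 μm.
Surface area A = 4πR² = 4π(5.00×10¹⁰ m)² = 3.14159×10²² m².
(b) P = σAT⁴ = 5.670×10⁻⁸×3.14159×10²²×(5416)⁴ = 1.53×10³⁰ W.

λ_max ≈ 0.535 μm; P ≈ 1.53×10³⁰ W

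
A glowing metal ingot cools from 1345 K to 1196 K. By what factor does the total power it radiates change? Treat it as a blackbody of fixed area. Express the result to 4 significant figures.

P ∝ T⁴, so P₂/P₁ = (T₂/T₁)⁴ = (1196/1345)⁴ = (0.889219)⁴ = 0.6252.

P₂/P₁ ≈ 0.6252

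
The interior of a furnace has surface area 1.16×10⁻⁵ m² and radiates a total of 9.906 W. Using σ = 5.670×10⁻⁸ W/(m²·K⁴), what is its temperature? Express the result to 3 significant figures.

T ≈ 1.97×10³ K

Area A = 1.16×10⁻⁵ m².
P = σAT⁴ ⇒ T = (P/(σA))^(1/4) = (9.906/(5.670×10⁻⁸×1.16×10⁻⁵))^(1/4) = 1.97×10³ K.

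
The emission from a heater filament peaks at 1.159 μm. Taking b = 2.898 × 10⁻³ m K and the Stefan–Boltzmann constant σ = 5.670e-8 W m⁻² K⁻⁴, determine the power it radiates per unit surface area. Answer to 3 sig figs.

I ≈ 2.22×10⁶ W/m²

Wien's law: T = b/λ_max = 2.898×10⁻³/1.159×10⁻⁶ = 2500.43 K.
Then I = σT⁴ = 5.670×10⁻⁸×(2500.43)⁴ = 2.22×10⁶ W/m².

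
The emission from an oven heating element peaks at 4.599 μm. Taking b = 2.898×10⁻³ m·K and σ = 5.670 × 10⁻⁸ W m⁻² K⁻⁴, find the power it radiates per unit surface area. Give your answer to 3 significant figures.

I ≈ 8.94×10³ W/m²

Wien's law: T = b/λ_max = 2.898×10⁻³/4.599×10⁻⁶ = 630.137 K.
Then I = σT⁴ = 5.670×10⁻⁸×(630.137)⁴ = 8.94×10³ W/m².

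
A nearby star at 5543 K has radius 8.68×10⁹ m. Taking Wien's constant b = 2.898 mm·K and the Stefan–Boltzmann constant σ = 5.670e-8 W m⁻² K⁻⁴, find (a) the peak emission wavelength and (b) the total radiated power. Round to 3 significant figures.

λ_max ≈ 0.523 μm; P ≈ 5.07×10²⁸ W

(a) λ_max = b/T = 2.898×10⁻³/5543 = 5.228×10⁻⁷ m = 0.523 μm.
Surface area A = 4πR² = 4π(8.68×10⁹ m)² = 9.46781×10²⁰ m².
(b) P = σAT⁴ = 5.670×10⁻⁸×9.46781×10²⁰×(5543)⁴ = 5.07×10²⁸ W.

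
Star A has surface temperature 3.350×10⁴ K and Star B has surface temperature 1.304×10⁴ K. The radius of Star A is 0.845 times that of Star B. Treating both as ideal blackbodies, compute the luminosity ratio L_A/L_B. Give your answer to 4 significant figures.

L ∝ R²T⁴, so L_A/L_B = (R_A/R_B)²(T_A/T_B)⁴ = (0.845)² × (3.350×10⁴/1.304×10⁴)⁴ = 0.714025 × 43.5581 = 31.10.

L_A/L_B ≈ 31.10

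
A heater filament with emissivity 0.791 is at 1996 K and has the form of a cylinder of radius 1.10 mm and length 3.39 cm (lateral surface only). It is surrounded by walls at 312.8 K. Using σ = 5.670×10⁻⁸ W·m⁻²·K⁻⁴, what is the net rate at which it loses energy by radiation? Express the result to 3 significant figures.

Net loss ≈ 167 W

Lateral area A = 2πrL = 2π×1.10×10⁻³×0.0339 = 2.34300×10⁻⁴ m².
Net radiated power P_net = εσA(T⁴ − T₀⁴) = 0.791×5.670×10⁻⁸×2.34300×10⁻⁴×(1996⁴ − 312.8⁴).
T⁴ − T₀⁴ = 1.58724×10¹³ − 9.57342×10⁹ = 1.58628×10¹³ K⁴, so P_net = 167 W.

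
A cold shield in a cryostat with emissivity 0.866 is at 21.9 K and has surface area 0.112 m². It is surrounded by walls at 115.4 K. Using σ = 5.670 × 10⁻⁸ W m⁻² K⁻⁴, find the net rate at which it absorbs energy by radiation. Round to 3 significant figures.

Area A = 0.112 m².
Net radiated power P_net = εσA(T⁴ − T₀⁴) = 0.866×5.670×10⁻⁸×0.112×(21.9⁴ − 115.4⁴).
T⁴ − T₀⁴ = 2.30026×10⁵ − 1.77347×10⁸ = -1.77117×10⁸ K⁴, so P_net = -0.974 W — negative, meaning a net gain of 0.974 W.

Net gain ≈ 0.974 W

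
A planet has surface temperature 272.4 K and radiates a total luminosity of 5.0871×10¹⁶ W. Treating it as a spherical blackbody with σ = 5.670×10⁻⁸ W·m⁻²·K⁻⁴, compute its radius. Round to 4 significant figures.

R ≈ 3.601×10⁶ m

L = 4πR²σT⁴ ⇒ R = √(L/(4πσT⁴)).
σT⁴ = 312.185 W/m², so R = √(5.0871×10¹⁶/(4π×312.185)) = 3.601×10⁶ m.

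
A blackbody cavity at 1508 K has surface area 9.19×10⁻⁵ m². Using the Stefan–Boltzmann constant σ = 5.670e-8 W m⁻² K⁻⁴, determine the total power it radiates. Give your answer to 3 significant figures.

Area A = 9.19×10⁻⁵ m².
P = σAT⁴ = 5.670×10⁻⁸ × 9.19×10⁻⁵ × (1508)⁴ = 26.9 W.

P ≈ 26.9 W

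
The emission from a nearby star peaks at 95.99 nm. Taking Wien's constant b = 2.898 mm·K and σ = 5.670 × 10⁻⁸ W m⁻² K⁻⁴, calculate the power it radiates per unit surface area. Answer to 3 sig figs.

Wien's law: T = b/λ_max = 2.898×10⁻³/9.599×10⁻⁸ = 30190.6 K.
Then I = σT⁴ = 5.670×10⁻⁸×(30190.6)⁴ = 4.71×10¹⁰ W/m².

I ≈ 4.71×10¹⁰ W/m²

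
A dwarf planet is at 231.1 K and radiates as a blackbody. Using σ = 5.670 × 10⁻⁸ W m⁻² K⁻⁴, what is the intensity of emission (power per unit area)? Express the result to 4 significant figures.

I ≈ 161.7 W/m²

Stefan–Boltzmann: I = σT⁴ = 5.670×10⁻⁸ × (231.1)⁴ = 161.7 W/m².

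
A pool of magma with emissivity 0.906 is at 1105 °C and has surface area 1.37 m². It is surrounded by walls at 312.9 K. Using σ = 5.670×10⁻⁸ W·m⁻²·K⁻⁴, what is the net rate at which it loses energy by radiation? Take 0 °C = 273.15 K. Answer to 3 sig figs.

Net loss ≈ 2.53×10⁵ W

T = 1105 °C + 273.15 = 1378.15 K.
Area A = 1.37 m².
Net radiated power P_net = εσA(T⁴ − T₀⁴) = 0.906×5.670×10⁻⁸×1.37×(1378.15⁴ − 312.9⁴).
T⁴ − T₀⁴ = 3.60733×10¹² − 9.58567×10⁹ = 3.59774×10¹² K⁴, so P_net = 2.53×10⁵ W.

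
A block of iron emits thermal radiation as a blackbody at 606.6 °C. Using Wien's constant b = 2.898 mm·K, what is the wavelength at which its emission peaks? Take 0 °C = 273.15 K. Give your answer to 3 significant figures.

λ_max ≈ 3.29 μm

T = 606.6 °C + 273.15 = 879.75 K.
Wien's displacement law: λ_max = b/T = (2.898×10⁻³ m·K)/(879.75 K) = 3.294×10⁻⁶ m.
That is 3.29 μm, in the infrared range.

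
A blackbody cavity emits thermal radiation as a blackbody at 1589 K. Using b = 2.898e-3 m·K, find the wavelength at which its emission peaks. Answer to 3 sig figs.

λ_max ≈ 1.82×10³ nm

Wien's displacement law: λ_max = b/T = (2.898×10⁻³ m·K)/(1589 K) = 1.824×10⁻⁶ m.
That is 1.82×10³ nm, in the infrared range.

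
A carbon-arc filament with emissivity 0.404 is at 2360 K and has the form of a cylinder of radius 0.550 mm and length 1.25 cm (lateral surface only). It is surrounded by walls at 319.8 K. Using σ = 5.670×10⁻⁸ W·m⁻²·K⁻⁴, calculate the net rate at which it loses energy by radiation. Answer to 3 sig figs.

Net loss ≈ 30.7 W

Lateral area A = 2πrL = 2π×5.50×10⁻⁴×0.0125 = 4.31969×10⁻⁵ m².
Net radiated power P_net = εσA(T⁴ − T₀⁴) = 0.404×5.670×10⁻⁸×4.31969×10⁻⁵×(2360⁴ − 319.8⁴).
T⁴ − T₀⁴ = 3.10204×10¹³ − 1.04596×10¹⁰ = 3.10099×10¹³ K⁴, so P_net = 30.7 W.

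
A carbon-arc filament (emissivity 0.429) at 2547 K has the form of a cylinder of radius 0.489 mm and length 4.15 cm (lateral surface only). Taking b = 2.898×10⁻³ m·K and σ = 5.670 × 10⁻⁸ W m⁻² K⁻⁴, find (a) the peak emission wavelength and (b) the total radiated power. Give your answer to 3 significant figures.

(a) λ_max = b/T = 2.898×10⁻³/2547 = 1.138×10⁻⁶ m = 1.14×10³ nm.
Lateral area A = 2πrL = 2π×4.89×10⁻⁴×0.0415 = 1.27508×10⁻⁴ m².
(b) P = εσAT⁴ = 0.429×5.670×10⁻⁸×1.27508×10⁻⁴×(2547)⁴ = 131 W.

λ_max ≈ 1.14×10³ nm; P ≈ 131 W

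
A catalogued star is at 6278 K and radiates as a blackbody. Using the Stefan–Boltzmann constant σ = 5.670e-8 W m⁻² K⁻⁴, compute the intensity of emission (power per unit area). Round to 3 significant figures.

Stefan–Boltzmann: I = σT⁴ = 5.670×10⁻⁸ × (6278)⁴ = 8.81×10⁷ W/m².

I ≈ 8.81×10⁷ W/m²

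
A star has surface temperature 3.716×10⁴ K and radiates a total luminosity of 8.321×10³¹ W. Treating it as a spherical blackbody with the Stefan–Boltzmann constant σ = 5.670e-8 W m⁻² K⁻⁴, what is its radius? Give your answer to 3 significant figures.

L = 4πR²σT⁴ ⇒ R = √(L/(4πσT⁴)).
σT⁴ = 1.08115×10¹¹ W/m², so R = √(8.321×10³¹/(4π×1.08115×10¹¹)) = 7.83×10⁹ m.

R ≈ 7.83×10⁹ m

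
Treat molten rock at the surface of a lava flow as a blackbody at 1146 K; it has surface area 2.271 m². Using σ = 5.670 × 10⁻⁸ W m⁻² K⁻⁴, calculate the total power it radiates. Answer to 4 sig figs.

Area A = 2.271 m².
P = σAT⁴ = 5.670×10⁻⁸ × 2.271 × (1146)⁴ = 2.221×10⁵ W.

P ≈ 2.221×10⁵ W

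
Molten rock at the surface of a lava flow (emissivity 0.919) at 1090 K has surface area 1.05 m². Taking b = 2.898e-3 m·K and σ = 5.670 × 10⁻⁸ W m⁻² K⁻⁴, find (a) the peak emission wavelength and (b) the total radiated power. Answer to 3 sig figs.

(a) λ_max = b/T = 2.898×10⁻³/1090 = 2.659×10⁻⁶ m = 2.66 μm.
Area A = 1.05 m².
(b) P = εσAT⁴ = 0.919×5.670×10⁻⁸×1.05×(1090)⁴ = 7.72×10⁴ W.

λ_max ≈ 2.66 μm; P ≈ 7.72×10⁴ W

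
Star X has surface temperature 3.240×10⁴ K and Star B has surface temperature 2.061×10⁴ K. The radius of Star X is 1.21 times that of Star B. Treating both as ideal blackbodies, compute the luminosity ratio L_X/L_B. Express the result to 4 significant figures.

L_X/L_B ≈ 8.942

L ∝ R²T⁴, so L_X/L_B = (R_X/R_B)²(T_X/T_B)⁴ = (1.21)² × (3.240×10⁴/2.061×10⁴)⁴ = 1.4641 × 6.10756 = 8.942.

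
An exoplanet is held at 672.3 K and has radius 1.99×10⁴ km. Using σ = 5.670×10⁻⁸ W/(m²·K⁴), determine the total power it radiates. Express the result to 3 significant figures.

P ≈ 5.76×10¹⁹ W

Surface area A = 4πR² = 4π(1.99×10⁷ m)² = 4.97641×10¹⁵ m².
P = σAT⁴ = 5.670×10⁻⁸ × 4.97641×10¹⁵ × (672.3)⁴ = 5.76×10¹⁹ W.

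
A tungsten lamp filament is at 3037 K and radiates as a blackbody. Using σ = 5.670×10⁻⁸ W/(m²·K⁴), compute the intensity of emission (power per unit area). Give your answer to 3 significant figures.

I ≈ 4.82×10⁶ W/m²

Stefan–Boltzmann: I = σT⁴ = 5.670×10⁻⁸ × (3037)⁴ = 4.82×10⁶ W/m².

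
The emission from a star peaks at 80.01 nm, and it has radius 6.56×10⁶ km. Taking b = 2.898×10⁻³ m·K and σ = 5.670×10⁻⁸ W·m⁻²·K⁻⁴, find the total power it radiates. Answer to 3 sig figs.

Wien's law: T = b/λ_max = 2.898×10⁻³/8.001×10⁻⁸ = 36220.5 K.
Surface area A = 4πR² = 4π(6.56×10⁹ m)² = 5.40776×10²⁰ m².
Then P = σAT⁴ = 5.670×10⁻⁸×5.40776×10²⁰×(36220.5)⁴ = 5.28×10³¹ W.

P ≈ 5.28×10³¹ W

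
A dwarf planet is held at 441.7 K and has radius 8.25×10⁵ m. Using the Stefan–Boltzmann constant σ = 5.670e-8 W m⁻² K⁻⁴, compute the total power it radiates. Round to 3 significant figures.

P ≈ 1.85×10¹⁶ W

Surface area A = 4πR² = 4π(8.25×10⁵ m)² = 8.55299×10¹² m².
P = σAT⁴ = 5.670×10⁻⁸ × 8.55299×10¹² × (441.7)⁴ = 1.85×10¹⁶ W.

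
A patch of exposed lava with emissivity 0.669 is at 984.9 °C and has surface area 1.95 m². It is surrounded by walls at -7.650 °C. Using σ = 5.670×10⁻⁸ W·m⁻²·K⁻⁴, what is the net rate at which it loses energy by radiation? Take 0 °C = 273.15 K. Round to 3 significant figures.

Net loss ≈ 1.85×10⁵ W

T = 984.9 °C + 273.15 = 1258.05 K.
Surroundings: T = -7.650 °C + 273.15 = 265.500 K.
Area A = 1.95 m².
Net radiated power P_net = εσA(T⁴ − T₀⁴) = 0.669×5.670×10⁻⁸×1.95×(1258.05⁴ − 265.500⁴).
T⁴ − T₀⁴ = 2.50491×10¹² − 4.96888×10⁹ = 2.49994×10¹² K⁴, so P_net = 1.85×10⁵ W.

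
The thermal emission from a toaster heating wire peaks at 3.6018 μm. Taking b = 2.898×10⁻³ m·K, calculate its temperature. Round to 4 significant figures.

T ≈ 804.6 K

Wien's law gives T = b/λ_max = (2.898×10⁻³ m·K)/(3.6018×10⁻⁶ m) = 804.6 K.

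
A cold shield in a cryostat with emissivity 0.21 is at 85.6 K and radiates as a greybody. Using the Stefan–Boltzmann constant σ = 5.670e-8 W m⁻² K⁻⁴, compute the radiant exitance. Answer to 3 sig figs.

Stefan–Boltzmann: I = εσT⁴ = 0.21 × 5.670×10⁻⁸ × (85.6)⁴ = 0.639 W/m².

I ≈ 0.639 W/m²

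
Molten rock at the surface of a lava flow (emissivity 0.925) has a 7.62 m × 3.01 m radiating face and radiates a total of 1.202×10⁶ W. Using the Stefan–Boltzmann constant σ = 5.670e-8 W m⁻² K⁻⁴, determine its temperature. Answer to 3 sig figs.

Area A = 7.62 × 3.01 = 22.9362 m².
P = εσAT⁴ ⇒ T = (P/(εσA))^(1/4) = (1.202×10⁶/(0.925×5.670×10⁻⁸×22.9362))^(1/4) = 1.00×10³ K.

T ≈ 1.00×10³ K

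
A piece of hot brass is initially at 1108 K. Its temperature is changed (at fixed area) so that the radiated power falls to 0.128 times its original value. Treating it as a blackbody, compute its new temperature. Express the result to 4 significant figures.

T₂ ≈ 662.7 K

P ∝ T⁴, so T₂/T₁ = (P₂/P₁)^(1/4) = (0.128)^(1/4) = 0.598140.
T₂ = 1108 × 0.598140 = 662.7 K.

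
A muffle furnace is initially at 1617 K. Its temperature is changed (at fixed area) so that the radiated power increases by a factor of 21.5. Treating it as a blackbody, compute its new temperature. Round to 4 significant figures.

T₂ ≈ 3482 K

P ∝ T⁴, so T₂/T₁ = (P₂/P₁)^(1/4) = (21.5)^(1/4) = 2.15333.
T₂ = 1617 × 2.15333 = 3482 K.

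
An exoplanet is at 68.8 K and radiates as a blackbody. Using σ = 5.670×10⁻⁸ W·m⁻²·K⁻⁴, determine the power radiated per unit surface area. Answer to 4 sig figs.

Stefan–Boltzmann: I = σT⁴ = 5.670×10⁻⁸ × (68.8)⁴ = 1.270 W/m².

I ≈ 1.270 W/m²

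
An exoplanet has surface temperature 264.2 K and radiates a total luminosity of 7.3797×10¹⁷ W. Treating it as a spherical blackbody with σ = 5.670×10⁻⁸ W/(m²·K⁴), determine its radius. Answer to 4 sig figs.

R ≈ 1.458×10⁷ m

L = 4πR²σT⁴ ⇒ R = √(L/(4πσT⁴)).
σT⁴ = 276.258 W/m², so R = √(7.3797×10¹⁷/(4π×276.258)) = 1.458×10⁷ m.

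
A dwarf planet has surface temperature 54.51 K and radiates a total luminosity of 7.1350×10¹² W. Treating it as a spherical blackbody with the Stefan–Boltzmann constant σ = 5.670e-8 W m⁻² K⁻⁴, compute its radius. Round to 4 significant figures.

L = 4πR²σT⁴ ⇒ R = √(L/(4πσT⁴)).
σT⁴ = 0.500596 W/m², so R = √(7.1350×10¹²/(4π×0.500596)) = 1.065×10⁶ m.

R ≈ 1.065×10⁶ m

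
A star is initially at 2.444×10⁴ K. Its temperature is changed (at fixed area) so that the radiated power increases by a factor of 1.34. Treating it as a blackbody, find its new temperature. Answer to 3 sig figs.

P ∝ T⁴, so T₂/T₁ = (P₂/P₁)^(1/4) = (1.34)^(1/4) = 1.07591.
T₂ = 2.444×10⁴ × 1.07591 = 2.63×10⁴ K.

T₂ ≈ 2.63×10⁴ K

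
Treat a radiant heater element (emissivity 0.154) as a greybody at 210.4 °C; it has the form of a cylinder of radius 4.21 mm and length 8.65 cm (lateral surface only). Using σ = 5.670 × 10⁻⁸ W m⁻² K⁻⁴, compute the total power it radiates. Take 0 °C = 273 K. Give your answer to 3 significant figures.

T = 210.4 °C + 273 = 483.4 K.
Lateral area A = 2πrL = 2π×4.21×10⁻³×0.0865 = 2.28812×10⁻³ m².
P = εσAT⁴ = 0.154 × 5.670×10⁻⁸ × 2.28812×10⁻³ × (483.4)⁴ = 1.09 W.

P ≈ 1.09 W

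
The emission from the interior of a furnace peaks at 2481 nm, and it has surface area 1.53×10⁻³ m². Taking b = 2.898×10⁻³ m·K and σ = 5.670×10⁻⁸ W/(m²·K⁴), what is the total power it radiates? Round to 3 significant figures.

Wien's law: T = b/λ_max = 2.898×10⁻³/2.481×10⁻⁶ = 1168.08 K.
Area A = 1.53×10⁻³ m².
Then P = σAT⁴ = 5.670×10⁻⁸×1.53×10⁻³×(1168.08)⁴ = 161 W.

P ≈ 161 W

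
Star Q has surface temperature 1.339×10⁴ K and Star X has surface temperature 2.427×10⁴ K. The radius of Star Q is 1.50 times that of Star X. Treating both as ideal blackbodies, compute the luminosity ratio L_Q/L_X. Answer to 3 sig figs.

L_Q/L_X ≈ 0.208

L ∝ R²T⁴, so L_Q/L_X = (R_Q/R_X)²(T_Q/T_X)⁴ = (1.50)² × (1.339×10⁴/2.427×10⁴)⁴ = 2.25 × 0.0926495 = 0.208.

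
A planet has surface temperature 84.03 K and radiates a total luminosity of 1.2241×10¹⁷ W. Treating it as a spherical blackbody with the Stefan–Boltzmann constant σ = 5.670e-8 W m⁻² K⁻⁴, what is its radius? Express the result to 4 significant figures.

L = 4πR²σT⁴ ⇒ R = √(L/(4πσT⁴)).
σT⁴ = 2.82697 W/m², so R = √(1.2241×10¹⁷/(4π×2.82697)) = 5.870×10⁷ m.

R ≈ 5.870×10⁷ m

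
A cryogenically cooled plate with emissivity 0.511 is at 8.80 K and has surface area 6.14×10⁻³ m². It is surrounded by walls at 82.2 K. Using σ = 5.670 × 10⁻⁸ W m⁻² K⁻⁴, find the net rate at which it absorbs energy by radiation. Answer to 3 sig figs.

Area A = 6.14×10⁻³ m².
Net radiated power P_net = εσA(T⁴ − T₀⁴) = 0.511×5.670×10⁻⁸×6.14×10⁻³×(8.80⁴ − 82.2⁴).
T⁴ − T₀⁴ = 5996.95 − 4.56549×10⁷ = -4.56489×10⁷ K⁴, so P_net = -8.12×10⁻³ W — negative, meaning a net gain of 8.12×10⁻³ W.

Net gain ≈ 8.12×10⁻³ W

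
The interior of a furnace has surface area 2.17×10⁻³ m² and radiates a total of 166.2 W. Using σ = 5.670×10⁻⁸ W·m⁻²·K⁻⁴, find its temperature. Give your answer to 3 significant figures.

T ≈ 1.08×10³ K

Area A = 2.17×10⁻³ m².
P = σAT⁴ ⇒ T = (P/(σA))^(1/4) = (166.2/(5.670×10⁻⁸×2.17×10⁻³))^(1/4) = 1.08×10³ K.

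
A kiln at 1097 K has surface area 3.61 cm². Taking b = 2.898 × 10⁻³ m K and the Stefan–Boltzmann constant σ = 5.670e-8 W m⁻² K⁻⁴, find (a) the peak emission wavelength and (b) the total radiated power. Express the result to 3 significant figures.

(a) λ_max = b/T = 2.898×10⁻³/1097 = 2.642×10⁻⁶ m = 2.64×10³ nm.
Area A = 3.61 cm² = 3.61×10⁻⁴ m².
(b) P = σAT⁴ = 5.670×10⁻⁸×3.61×10⁻⁴×(1097)⁴ = 29.6 W.

λ_max ≈ 2.64×10³ nm; P ≈ 29.6 W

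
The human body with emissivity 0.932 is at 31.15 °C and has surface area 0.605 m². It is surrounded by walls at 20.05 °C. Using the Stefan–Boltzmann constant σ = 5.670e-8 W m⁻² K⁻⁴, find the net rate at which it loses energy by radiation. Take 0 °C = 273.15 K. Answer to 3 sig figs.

T = 31.15 °C + 273.15 = 304.30 K.
Surroundings: T = 20.05 °C + 273.15 = 293.20 K.
Area A = 0.605 m².
Net radiated power P_net = εσA(T⁴ − T₀⁴) = 0.932×5.670×10⁻⁸×0.605×(304.30⁴ − 293.20⁴).
T⁴ − T₀⁴ = 8.57448×10⁹ − 7.39019×10⁹ = 1.18429×10⁹ K⁴, so P_net = 37.9 W.

Net loss ≈ 37.9 W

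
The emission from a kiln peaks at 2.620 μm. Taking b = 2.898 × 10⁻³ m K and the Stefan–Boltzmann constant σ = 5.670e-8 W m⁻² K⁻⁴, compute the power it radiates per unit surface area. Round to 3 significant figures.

Wien's law: T = b/λ_max = 2.898×10⁻³/2.620×10⁻⁶ = 1106.11 K.
Then I = σT⁴ = 5.670×10⁻⁸×(1106.11)⁴ = 8.49×10⁴ W/m².

I ≈ 8.49×10⁴ W/m²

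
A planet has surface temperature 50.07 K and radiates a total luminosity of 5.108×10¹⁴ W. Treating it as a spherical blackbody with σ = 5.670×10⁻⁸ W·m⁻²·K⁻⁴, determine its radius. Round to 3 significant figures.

L = 4πR²σT⁴ ⇒ R = √(L/(4πσT⁴)).
σT⁴ = 0.356364 W/m², so R = √(5.108×10¹⁴/(4π×0.356364)) = 1.07×10⁷ m.

R ≈ 1.07×10⁷ m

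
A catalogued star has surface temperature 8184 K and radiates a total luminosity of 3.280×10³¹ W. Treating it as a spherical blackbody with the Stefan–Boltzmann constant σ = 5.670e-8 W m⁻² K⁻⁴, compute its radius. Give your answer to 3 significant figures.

L = 4πR²σT⁴ ⇒ R = √(L/(4πσT⁴)).
σT⁴ = 2.54358×10⁸ W/m², so R = √(3.280×10³¹/(4π×2.54358×10⁸)) = 1.01×10¹¹ m.

R ≈ 1.01×10¹¹ m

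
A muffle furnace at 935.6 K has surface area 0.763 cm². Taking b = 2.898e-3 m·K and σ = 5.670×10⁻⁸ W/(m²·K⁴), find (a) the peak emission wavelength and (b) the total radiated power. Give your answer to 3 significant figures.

λ_max ≈ 3.10 μm; P ≈ 3.31 W

(a) λ_max = b/T = 2.898×10⁻³/935.6 = 3.097×10⁻⁶ m = 3.10 μm.
Area A = 0.763 cm² = 7.63×10⁻⁵ m².
(b) P = σAT⁴ = 5.670×10⁻⁸×7.63×10⁻⁵×(935.6)⁴ = 3.31 W.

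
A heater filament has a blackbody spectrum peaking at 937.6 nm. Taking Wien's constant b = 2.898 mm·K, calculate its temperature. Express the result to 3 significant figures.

T ≈ 3.09×10³ K

Wien's law gives T = b/λ_max = (2.898×10⁻³ m·K)/(9.376×10⁻⁷ m) = 3.09×10³ K.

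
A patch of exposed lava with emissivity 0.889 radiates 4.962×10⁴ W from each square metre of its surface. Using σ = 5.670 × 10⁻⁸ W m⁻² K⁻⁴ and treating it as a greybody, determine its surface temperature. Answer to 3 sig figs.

T ≈ 996 K

I = εσT⁴, so T = (I/εσ)^(1/4) = (4.962×10⁴/(0.889×5.670×10⁻⁸))^(1/4) = 996 K.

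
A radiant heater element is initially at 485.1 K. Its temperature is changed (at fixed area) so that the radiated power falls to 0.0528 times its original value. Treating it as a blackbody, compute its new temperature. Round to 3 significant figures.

P ∝ T⁴, so T₂/T₁ = (P₂/P₁)^(1/4) = (0.0528)^(1/4) = 0.479356.
T₂ = 485.1 × 0.479356 = 233 K.

T₂ ≈ 233 K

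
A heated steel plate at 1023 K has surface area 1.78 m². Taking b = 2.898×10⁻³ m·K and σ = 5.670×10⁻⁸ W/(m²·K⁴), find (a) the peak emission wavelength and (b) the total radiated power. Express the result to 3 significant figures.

λ_max ≈ 2.83 μm; P ≈ 1.11×10⁵ W

(a) λ_max = b/T = 2.898×10⁻³/1023 = 2.833×10⁻⁶ m = 2.83 μm.
Area A = 1.78 m².
(b) P = σAT⁴ = 5.670×10⁻⁸×1.78×(1023)⁴ = 1.11×10⁵ W.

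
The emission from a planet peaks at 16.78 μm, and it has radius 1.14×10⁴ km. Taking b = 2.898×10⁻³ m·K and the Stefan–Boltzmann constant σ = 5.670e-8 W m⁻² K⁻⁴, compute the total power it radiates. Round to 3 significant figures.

P ≈ 8.24×10¹⁶ W

Wien's law: T = b/λ_max = 2.898×10⁻³/1.678×10⁻⁵ = 172.706 K.
Surface area A = 4πR² = 4π(1.14×10⁷ m)² = 1.63313×10¹⁵ m².
Then P = σAT⁴ = 5.670×10⁻⁸×1.63313×10¹⁵×(172.706)⁴ = 8.24×10¹⁶ W.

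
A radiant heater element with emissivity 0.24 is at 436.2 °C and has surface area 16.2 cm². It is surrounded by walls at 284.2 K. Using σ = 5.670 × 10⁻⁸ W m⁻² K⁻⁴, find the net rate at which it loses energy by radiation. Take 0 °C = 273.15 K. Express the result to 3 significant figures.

T = 436.2 °C + 273.15 = 709.35 K.
Area A = 16.2 cm² = 1.62×10⁻³ m².
Net radiated power P_net = εσA(T⁴ − T₀⁴) = 0.24×5.670×10⁻⁸×1.62×10⁻³×(709.35⁴ − 284.2⁴).
T⁴ − T₀⁴ = 2.53188×10¹¹ − 6.52373×10⁹ = 2.46664×10¹¹ K⁴, so P_net = 5.44 W.

Net loss ≈ 5.44 W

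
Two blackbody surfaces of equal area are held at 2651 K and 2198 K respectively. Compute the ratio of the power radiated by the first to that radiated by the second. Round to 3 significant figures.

With equal areas, P₁/P₂ = (T₁/T₂)⁴ = (2651/2198)⁴ = 2.12.

P₁/P₂ ≈ 2.12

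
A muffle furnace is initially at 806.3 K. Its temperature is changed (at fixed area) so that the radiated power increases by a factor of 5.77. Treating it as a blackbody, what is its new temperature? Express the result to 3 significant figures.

P ∝ T⁴, so T₂/T₁ = (P₂/P₁)^(1/4) = (5.77)^(1/4) = 1.54987.
T₂ = 806.3 × 1.54987 = 1.25×10³ K.

T₂ ≈ 1.25×10³ K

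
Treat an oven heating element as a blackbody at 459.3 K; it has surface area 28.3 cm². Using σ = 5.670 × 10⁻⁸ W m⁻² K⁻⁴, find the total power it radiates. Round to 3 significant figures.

Area A = 28.3 cm² = 2.83×10⁻³ m².
P = σAT⁴ = 5.670×10⁻⁸ × 2.83×10⁻³ × (459.3)⁴ = 7.14 W.

P ≈ 7.14 W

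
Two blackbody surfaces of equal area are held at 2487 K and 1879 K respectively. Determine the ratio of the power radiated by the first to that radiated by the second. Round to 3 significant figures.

With equal areas, P₁/P₂ = (T₁/T₂)⁴ = (2487/1879)⁴ = 3.07.

P₁/P₂ ≈ 3.07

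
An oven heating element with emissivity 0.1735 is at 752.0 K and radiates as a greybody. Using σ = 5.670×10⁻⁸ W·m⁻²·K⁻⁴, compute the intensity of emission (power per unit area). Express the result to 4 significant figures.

Stefan–Boltzmann: I = εσT⁴ = 0.1735 × 5.670×10⁻⁸ × (752.0)⁴ = 3146 W/m².

I ≈ 3146 W/m²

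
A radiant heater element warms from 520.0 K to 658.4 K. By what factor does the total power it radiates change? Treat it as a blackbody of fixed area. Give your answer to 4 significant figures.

P₂/P₁ ≈ 2.570

P ∝ T⁴, so P₂/P₁ = (T₂/T₁)⁴ = (658.4/520.0)⁴ = (1.26615)⁴ = 2.570.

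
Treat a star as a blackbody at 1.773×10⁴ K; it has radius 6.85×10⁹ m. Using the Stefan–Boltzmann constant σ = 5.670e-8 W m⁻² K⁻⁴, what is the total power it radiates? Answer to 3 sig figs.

P ≈ 3.30×10³⁰ W

Surface area A = 4πR² = 4π(6.85×10⁹ m)² = 5.89646×10²⁰ m².
P = σAT⁴ = 5.670×10⁻⁸ × 5.89646×10²⁰ × (1.773×10⁴)⁴ = 3.30×10³⁰ W.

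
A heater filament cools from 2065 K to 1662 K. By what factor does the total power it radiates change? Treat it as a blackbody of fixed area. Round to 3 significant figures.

P ∝ T⁴, so P₂/P₁ = (T₂/T₁)⁴ = (1662/2065)⁴ = (0.804843)⁴ = 0.420.

P₂/P₁ ≈ 0.420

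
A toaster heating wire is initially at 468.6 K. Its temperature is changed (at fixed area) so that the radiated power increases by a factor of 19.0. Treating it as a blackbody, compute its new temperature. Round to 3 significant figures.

P ∝ T⁴, so T₂/T₁ = (P₂/P₁)^(1/4) = (19.0)^(1/4) = 2.08780.
T₂ = 468.6 × 2.08780 = 978 K.

T₂ ≈ 978 K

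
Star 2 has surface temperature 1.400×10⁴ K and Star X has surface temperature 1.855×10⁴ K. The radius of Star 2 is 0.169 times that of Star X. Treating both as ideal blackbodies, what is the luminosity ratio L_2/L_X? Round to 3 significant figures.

L ∝ R²T⁴, so L_2/L_X = (R_2/R_X)²(T_2/T_X)⁴ = (0.169)² × (1.400×10⁴/1.855×10⁴)⁴ = 0.028561 × 0.324442 = 9.27×10⁻³.

L_2/L_X ≈ 9.27×10⁻³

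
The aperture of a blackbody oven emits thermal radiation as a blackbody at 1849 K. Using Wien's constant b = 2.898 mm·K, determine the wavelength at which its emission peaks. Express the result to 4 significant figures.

Wien's displacement law: λ_max = b/T = (2.898×10⁻³ m·K)/(1849 K) = 1.5673×10⁻⁶ m.
That is 1.567 μm, in the infrared range.

λ_max ≈ 1.567 μm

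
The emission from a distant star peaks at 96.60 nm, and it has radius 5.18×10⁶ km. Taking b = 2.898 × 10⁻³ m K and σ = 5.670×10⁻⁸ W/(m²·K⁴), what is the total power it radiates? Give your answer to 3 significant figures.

P ≈ 1.55×10³¹ W

Wien's law: T = b/λ_max = 2.898×10⁻³/9.660×10⁻⁸ = 30000.0 K.
Surface area A = 4πR² = 4π(5.18×10⁹ m)² = 3.37186×10²⁰ m².
Then P = σAT⁴ = 5.670×10⁻⁸×3.37186×10²⁰×(30000.0)⁴ = 1.55×10³¹ W.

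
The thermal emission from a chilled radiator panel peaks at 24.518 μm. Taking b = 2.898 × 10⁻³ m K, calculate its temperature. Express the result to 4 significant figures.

T ≈ 118.2 K

Wien's law gives T = b/λ_max = (2.898×10⁻³ m·K)/(2.4518×10⁻⁵ m) = 118.2 K.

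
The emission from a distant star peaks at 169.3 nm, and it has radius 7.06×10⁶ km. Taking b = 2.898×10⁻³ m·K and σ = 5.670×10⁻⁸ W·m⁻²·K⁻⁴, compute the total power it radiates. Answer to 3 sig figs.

P ≈ 3.05×10³⁰ W

Wien's law: T = b/λ_max = 2.898×10⁻³/1.693×10⁻⁷ = 17117.5 K.
Surface area A = 4πR² = 4π(7.06×10⁹ m)² = 6.26353×10²⁰ m².
Then P = σAT⁴ = 5.670×10⁻⁸×6.26353×10²⁰×(17117.5)⁴ = 3.05×10³⁰ W.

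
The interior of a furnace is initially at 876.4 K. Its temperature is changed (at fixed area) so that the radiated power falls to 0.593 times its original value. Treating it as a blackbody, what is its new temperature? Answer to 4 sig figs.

P ∝ T⁴, so T₂/T₁ = (P₂/P₁)^(1/4) = (0.593)^(1/4) = 0.877533.
T₂ = 876.4 × 0.877533 = 769.1 K.

T₂ ≈ 769.1 K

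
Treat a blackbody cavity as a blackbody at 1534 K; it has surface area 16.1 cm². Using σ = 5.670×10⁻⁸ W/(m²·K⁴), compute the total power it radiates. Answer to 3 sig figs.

Area A = 16.1 cm² = 1.61×10⁻³ m².
P = σAT⁴ = 5.670×10⁻⁸ × 1.61×10⁻³ × (1534)⁴ = 505 W.

P ≈ 505 W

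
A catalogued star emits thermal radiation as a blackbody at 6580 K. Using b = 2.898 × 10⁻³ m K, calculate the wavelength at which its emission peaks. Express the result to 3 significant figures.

λ_max ≈ 440 nm

Wien's displacement law: λ_max = b/T = (2.898×10⁻³ m·K)/(6580 K) = 4.404×10⁻⁷ m.
That is 440 nm, in the visible range.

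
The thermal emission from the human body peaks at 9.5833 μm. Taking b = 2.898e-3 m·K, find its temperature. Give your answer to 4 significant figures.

T ≈ 302.4 K

Wien's law gives T = b/λ_max = (2.898×10⁻³ m·K)/(9.5833×10⁻⁶ m) = 302.4 K.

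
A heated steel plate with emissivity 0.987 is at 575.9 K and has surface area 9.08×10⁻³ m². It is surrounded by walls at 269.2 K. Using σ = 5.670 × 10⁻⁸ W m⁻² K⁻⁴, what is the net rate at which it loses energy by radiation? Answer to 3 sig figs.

Area A = 9.08×10⁻³ m².
Net radiated power P_net = εσA(T⁴ − T₀⁴) = 0.987×5.670×10⁻⁸×9.08×10⁻³×(575.9⁴ − 269.2⁴).
T⁴ − T₀⁴ = 1.09999×10¹¹ − 5.25170×10⁹ = 1.04747×10¹¹ K⁴, so P_net = 53.2 W.

Net loss ≈ 53.2 W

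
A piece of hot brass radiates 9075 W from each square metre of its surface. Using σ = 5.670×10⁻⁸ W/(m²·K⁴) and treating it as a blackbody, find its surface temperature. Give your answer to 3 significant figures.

I = σT⁴, so T = (I/σ)^(1/4) = (9075/(5.670×10⁻⁸))^(1/4) = 633 K.

T ≈ 633 K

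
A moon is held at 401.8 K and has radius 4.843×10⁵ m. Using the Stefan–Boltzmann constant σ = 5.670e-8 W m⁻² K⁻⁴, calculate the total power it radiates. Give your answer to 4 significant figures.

Surface area A = 4πR² = 4π(4.843×10⁵ m)² = 2.94740×10¹² m².
P = σAT⁴ = 5.670×10⁻⁸ × 2.94740×10¹² × (401.8)⁴ = 4.356×10¹⁵ W.

P ≈ 4.356×10¹⁵ W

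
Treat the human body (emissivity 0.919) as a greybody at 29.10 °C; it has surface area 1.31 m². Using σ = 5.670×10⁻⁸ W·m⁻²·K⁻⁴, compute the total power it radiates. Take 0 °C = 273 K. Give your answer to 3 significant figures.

T = 29.10 °C + 273 = 302.10 K.
Area A = 1.31 m².
P = εσAT⁴ = 0.919 × 5.670×10⁻⁸ × 1.31 × (302.10)⁴ = 569 W.

P ≈ 569 W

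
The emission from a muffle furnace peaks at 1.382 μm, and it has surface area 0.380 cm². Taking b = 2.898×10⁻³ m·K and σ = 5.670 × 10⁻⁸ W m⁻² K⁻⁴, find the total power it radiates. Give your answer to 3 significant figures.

Wien's law: T = b/λ_max = 2.898×10⁻³/1.382×10⁻⁶ = 2096.96 K.
Area A = 0.380 cm² = 3.80×10⁻⁵ m².
Then P = σAT⁴ = 5.670×10⁻⁸×3.80×10⁻⁵×(2096.96)⁴ = 41.7 W.

P ≈ 41.7 W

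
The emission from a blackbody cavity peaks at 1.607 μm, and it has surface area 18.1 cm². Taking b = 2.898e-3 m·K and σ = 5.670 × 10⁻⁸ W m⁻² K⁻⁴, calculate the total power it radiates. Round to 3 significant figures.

Wien's law: T = b/λ_max = 2.898×10⁻³/1.607×10⁻⁶ = 1803.36 K.
Area A = 18.1 cm² = 1.81×10⁻³ m².
Then P = σAT⁴ = 5.670×10⁻⁸×1.81×10⁻³×(1803.36)⁴ = 1.09×10³ W.

P ≈ 1.09×10³ W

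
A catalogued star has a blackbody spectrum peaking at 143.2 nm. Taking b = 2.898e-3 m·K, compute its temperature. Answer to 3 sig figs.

Wien's law gives T = b/λ_max = (2.898×10⁻³ m·K)/(1.432×10⁻⁷ m) = 2.02×10⁴ K.

T ≈ 2.02×10⁴ K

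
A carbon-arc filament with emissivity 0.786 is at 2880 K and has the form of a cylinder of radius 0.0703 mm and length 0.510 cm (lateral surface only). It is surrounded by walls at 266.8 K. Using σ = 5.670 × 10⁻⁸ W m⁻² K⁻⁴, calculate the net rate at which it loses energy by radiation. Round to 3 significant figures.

Lateral area A = 2πrL = 2π×7.03×10⁻⁵×5.10×10⁻³ = 2.25271×10⁻⁶ m².
Net radiated power P_net = εσA(T⁴ − T₀⁴) = 0.786×5.670×10⁻⁸×2.25271×10⁻⁶×(2880⁴ − 266.8⁴).
T⁴ − T₀⁴ = 6.87971×10¹³ − 5.06691×10⁹ = 6.87920×10¹³ K⁴, so P_net = 6.91 W.

Net loss ≈ 6.91 W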